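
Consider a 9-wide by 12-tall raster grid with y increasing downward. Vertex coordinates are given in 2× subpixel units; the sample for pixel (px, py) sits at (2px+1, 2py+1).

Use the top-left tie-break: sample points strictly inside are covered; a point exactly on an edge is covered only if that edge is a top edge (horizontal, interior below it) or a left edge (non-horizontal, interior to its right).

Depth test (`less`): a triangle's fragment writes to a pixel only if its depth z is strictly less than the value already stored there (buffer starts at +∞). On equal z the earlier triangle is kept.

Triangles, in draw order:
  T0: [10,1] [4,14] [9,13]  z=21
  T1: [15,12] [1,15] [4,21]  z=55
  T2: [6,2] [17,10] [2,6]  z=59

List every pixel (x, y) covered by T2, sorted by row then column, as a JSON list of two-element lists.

T0:
  2·area = 59  (B↔C swapped to make it positive)
  edge (10, 1)→(9, 13): d=(-1,12) right/bottom  bias=-1
  edge (9, 13)→(4, 14): d=(-5,1) right/bottom  bias=-1
  edge (4, 14)→(10, 1): d=(6,-13) top-left  bias=+0
    (4,2)@(9, 5): e=[8,40,11] → █
    (5,2)@(11, 5): e=[-16,38,37] → ·
    (4,3)@(9, 7): e=[6,30,23] → █
    (5,3)@(11, 7): e=[-18,28,49] → ·
    (3,4)@(7, 9): e=[28,22,9] → █
    (5,4)@(11, 9): e=[-20,18,61] → ·
    (3,5)@(7, 11): e=[26,12,21] → █
    (5,5)@(11, 11): e=[-22,8,73] → ·
    (2,6)@(5, 13): e=[48,4,7] → █
    (4,6)@(9, 13): e=[0,0,59] → ·  [on edge]
    (2,7)@(5, 15): e=[46,-6,19] → ·
    (3,7)@(7, 15): e=[22,-8,45] → ·
  covered (8 px):
    · · · · · · · · ·
    · · · · · · · · ·
    · · · · █ · · · ·
    · · · · █ · · · ·
    · · · █ █ · · · ·
    · · · █ █ · · · ·
    · · █ █ · · · · ·
    · · · · · · · · ·
    · · · · · · · · ·
    · · · · · · · · ·
    · · · · · · · · ·
    · · · · · · · · ·
T1:
  2·area = 93  (B↔C swapped to make it positive)
  edge (15, 12)→(4, 21): d=(-11,9) right/bottom  bias=-1
  edge (4, 21)→(1, 15): d=(-3,-6) top-left  bias=+0
  edge (1, 15)→(15, 12): d=(14,-3) top-left  bias=+0
    (5,6)@(11, 13): e=[25,66,2] → █
    (6,6)@(13, 13): e=[7,78,8] → █
    (7,6)@(15, 13): e=[-11,90,14] → ·
    (0,7)@(1, 15): e=[93,0,0] → █  [on edge]
    (1,7)@(3, 15): e=[75,12,6] → █
    (2,7)@(5, 15): e=[57,24,12] → █
    (3,7)@(7, 15): e=[39,36,18] → █
    (4,7)@(9, 15): e=[21,48,24] → █
    (6,7)@(13, 15): e=[-15,72,36] → ·
    (0,8)@(1, 17): e=[71,-6,28] → ·
    (1,8)@(3, 17): e=[53,6,34] → █
    (4,8)@(9, 17): e=[-1,42,52] → ·
    (1,9)@(3, 19): e=[31,0,62] → █  [on edge]
    (2,11)@(5, 23): e=[-31,0,124] → ·  [on edge]
  covered (13 px):
    · · · · · · · · ·
    · · · · · · · · ·
    · · · · · · · · ·
    · · · · · · · · ·
    · · · · · · · · ·
    · · · · · · · · ·
    · · · · · █ █ · ·
    █ █ █ █ █ █ · · ·
    · █ █ █ · · · · ·
    · █ █ · · · · · ·
    · · · · · · · · ·
    · · · · · · · · ·
T2:
  2·area = 76
  edge (6, 2)→(17, 10): d=(11,8) right/bottom  bias=-1
  edge (17, 10)→(2, 6): d=(-15,-4) top-left  bias=+0
  edge (2, 6)→(6, 2): d=(4,-4) top-left  bias=+0
    (3,0)@(7, 1): e=[-19,95,0] → ·  [on edge]
    (2,1)@(5, 3): e=[19,57,0] → █  [on edge]
    (3,1)@(7, 3): e=[3,65,8] → █
    (4,1)@(9, 3): e=[-13,73,16] → ·
    (1,2)@(3, 5): e=[57,19,0] → █  [on edge]
    (4,2)@(9, 5): e=[9,43,24] → █
    (5,2)@(11, 5): e=[-7,51,32] → ·
    (0,3)@(1, 7): e=[95,-19,0] → ·  [on edge]
    (1,3)@(3, 7): e=[79,-11,8] → ·
    (2,3)@(5, 7): e=[63,-3,16] → ·
    (3,3)@(7, 7): e=[47,5,24] → █
    (5,3)@(11, 7): e=[15,21,40] → █
  covered (10 px):
    · · · · · · · · ·
    · · █ █ · · · · ·
    · █ █ █ █ · · · ·
    · · · █ █ █ · · ·
    · · · · · · · █ ·
    · · · · · · · · ·
    · · · · · · · · ·
    · · · · · · · · ·
    · · · · · · · · ·
    · · · · · · · · ·
    · · · · · · · · ·
    · · · · · · · · ·

Result: [[2,1],[3,1],[1,2],[2,2],[3,2],[4,2],[3,3],[4,3],[5,3],[7,4]]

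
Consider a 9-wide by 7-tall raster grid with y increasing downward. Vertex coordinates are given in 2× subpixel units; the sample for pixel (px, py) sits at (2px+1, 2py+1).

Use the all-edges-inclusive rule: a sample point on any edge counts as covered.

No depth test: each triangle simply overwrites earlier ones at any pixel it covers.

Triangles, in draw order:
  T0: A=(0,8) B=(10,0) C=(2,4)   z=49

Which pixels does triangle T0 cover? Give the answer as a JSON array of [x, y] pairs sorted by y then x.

T0:
  2·area = 24  (B↔C swapped to make it positive)
  edge (0, 8)→(2, 4): d=(2,-4) inclusive
  edge (2, 4)→(10, 0): d=(8,-4) inclusive
  edge (10, 0)→(0, 8): d=(-10,8) inclusive
    (2,1)@(5, 3): e=[10,4,10] → █
    (3,1)@(7, 3): e=[18,12,-6] → ·
    (1,2)@(3, 5): e=[6,12,6] → █
    (2,2)@(5, 5): e=[14,20,-10] → ·
    (0,3)@(1, 7): e=[2,20,2] → █
    (1,3)@(3, 7): e=[10,28,-14] → ·
    (0,4)@(1, 9): e=[6,36,-18] → ·
  covered (3 px):
    · · · · · · · · ·
    · · █ · · · · · ·
    · █ · · · · · · ·
    █ · · · · · · · ·
    · · · · · · · · ·
    · · · · · · · · ·
    · · · · · · · · ·

Answer: [[2,1],[1,2],[0,3]]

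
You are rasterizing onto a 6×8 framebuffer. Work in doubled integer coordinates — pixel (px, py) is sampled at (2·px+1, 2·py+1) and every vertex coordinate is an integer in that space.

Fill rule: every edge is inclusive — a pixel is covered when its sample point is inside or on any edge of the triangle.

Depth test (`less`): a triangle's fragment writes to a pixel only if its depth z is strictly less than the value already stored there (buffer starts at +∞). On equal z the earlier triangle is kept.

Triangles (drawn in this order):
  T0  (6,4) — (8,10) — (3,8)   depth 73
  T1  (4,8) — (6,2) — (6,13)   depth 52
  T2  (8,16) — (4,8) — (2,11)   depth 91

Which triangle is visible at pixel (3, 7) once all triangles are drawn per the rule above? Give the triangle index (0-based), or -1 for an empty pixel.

T0:
  2·area = 26
  edge (6, 4)→(8, 10): d=(2,6) inclusive
  edge (8, 10)→(3, 8): d=(-5,-2) inclusive
  edge (3, 8)→(6, 4): d=(3,-4) inclusive
    (2,0)@(5, 1): e=[0,39,-13] → ·  [on edge]
    (2,3)@(5, 7): e=[12,9,5] → #
    (3,3)@(7, 7): e=[0,13,13] → #  [on edge]
    (4,3)@(9, 7): e=[-12,17,21] → ·
    (2,4)@(5, 9): e=[16,-1,11] → ·
    (3,4)@(7, 9): e=[4,3,19] → #
    (4,4)@(9, 9): e=[-8,7,27] → ·
    (3,5)@(7, 11): e=[8,-7,25] → ·
    (4,6)@(9, 13): e=[0,-13,39] → ·  [on edge]
  covered (3 px):
    · · · · · ·
    · · · · · ·
    · · · · · ·
    · · # # · ·
    · · · # · ·
    · · · · · ·
    · · · · · ·
    · · · · · ·
T1:
  2·area = 22
  edge (4, 8)→(6, 2): d=(2,-6) inclusive
  edge (6, 2)→(6, 13): d=(0,11) inclusive
  edge (6, 13)→(4, 8): d=(-2,-5) inclusive
    (2,2)@(5, 5): e=[0,11,11] → #  [on edge]
    (3,2)@(7, 5): e=[12,-11,21] → ·
    (2,3)@(5, 7): e=[4,11,7] → #
    (3,3)@(7, 7): e=[16,-11,17] → ·
    (2,4)@(5, 9): e=[8,11,3] → #
    (3,4)@(7, 9): e=[20,-11,13] → ·
    (1,5)@(3, 11): e=[0,33,-11] → ·  [on edge]
    (2,5)@(5, 11): e=[12,11,-1] → ·
  covered (3 px):
    · · · · · ·
    · · · · · ·
    · · # · · ·
    · · # · · ·
    · · # · · ·
    · · · · · ·
    · · · · · ·
    · · · · · ·
T2:
  2·area = 28  (B↔C swapped to make it positive)
  edge (8, 16)→(2, 11): d=(-6,-5) inclusive
  edge (2, 11)→(4, 8): d=(2,-3) inclusive
  edge (4, 8)→(8, 16): d=(4,8) inclusive
    (1,5)@(3, 11): e=[5,3,20] → #
    (2,5)@(5, 11): e=[15,9,4] → #
    (3,5)@(7, 11): e=[25,15,-12] → ·
    (1,6)@(3, 13): e=[-7,7,28] → ·
    (2,6)@(5, 13): e=[3,13,12] → #
    (3,6)@(7, 13): e=[13,19,-4] → ·
    (2,7)@(5, 15): e=[-9,17,20] → ·
    (3,7)@(7, 15): e=[1,23,4] → #
    (4,7)@(9, 15): e=[11,29,-12] → ·
  covered (4 px):
    · · · · · ·
    · · · · · ·
    · · · · · ·
    · · · · · ·
    · · · · · ·
    · # # · · ·
    · · # · · ·
    · · · # · ·

Z-buffer (winner per pixel, '.' = empty):
  . . . . . .
  . . . . . .
  . . 1 . . .
  . . 1 0 . .
  . . 1 0 . .
  . 2 2 . . .
  . . 2 . . .
  . . . 2 . .

Final: 2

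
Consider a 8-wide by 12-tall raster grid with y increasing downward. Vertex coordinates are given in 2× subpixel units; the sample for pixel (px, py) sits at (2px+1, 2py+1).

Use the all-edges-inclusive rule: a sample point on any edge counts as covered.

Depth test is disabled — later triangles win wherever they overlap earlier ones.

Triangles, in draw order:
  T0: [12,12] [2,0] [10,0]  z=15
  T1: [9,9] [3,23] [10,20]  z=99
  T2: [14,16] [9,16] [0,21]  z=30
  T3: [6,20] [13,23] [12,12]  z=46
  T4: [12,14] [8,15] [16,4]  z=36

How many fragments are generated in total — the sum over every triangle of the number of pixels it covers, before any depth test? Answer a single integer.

T0:
  2·area = 96
  edge (12, 12)→(2, 0): d=(-10,-12) inclusive
  edge (2, 0)→(10, 0): d=(8,0) inclusive
  edge (10, 0)→(12, 12): d=(2,12) inclusive
    (1,0)@(3, 1): e=[2,8,86] → X
    (2,0)@(5, 1): e=[26,8,62] → X
    (3,0)@(7, 1): e=[50,8,38] → X
    (4,0)@(9, 1): e=[74,8,14] → X
    (5,0)@(11, 1): e=[98,8,-10] → .
    (1,1)@(3, 3): e=[-18,24,90] → .
    (2,1)@(5, 3): e=[6,24,66] → X
    (5,1)@(11, 3): e=[78,24,-6] → .
    (2,2)@(5, 5): e=[-14,40,70] → .
    (3,2)@(7, 5): e=[10,40,46] → X
    (5,2)@(11, 5): e=[58,40,-2] → .
    (3,3)@(7, 7): e=[-10,56,50] → .
  covered (12 px):
    . X X X X . . .
    . . X X X . . .
    . . . X X . . .
    . . . . X X . .
    . . . . . X . .
    . . . . . . . .
    . . . . . . . .
    . . . . . . . .
    . . . . . . . .
    . . . . . . . .
    . . . . . . . .
    . . . . . . . .
T1:
  2·area = 80  (B↔C swapped to make it positive)
  edge (9, 9)→(10, 20): d=(1,11) inclusive
  edge (10, 20)→(3, 23): d=(-7,3) inclusive
  edge (3, 23)→(9, 9): d=(6,-14) inclusive
    (4,4)@(9, 9): e=[0,80,0] → X  [on edge]
    (5,4)@(11, 9): e=[-22,74,28] → .
    (4,5)@(9, 11): e=[2,66,12] → X
    (5,5)@(11, 11): e=[-20,60,40] → .
    (4,6)@(9, 13): e=[4,52,24] → X
    (5,6)@(11, 13): e=[-18,46,52] → .
    (3,7)@(7, 15): e=[28,44,8] → X
    (5,7)@(11, 15): e=[-16,32,64] → .
    (3,8)@(7, 17): e=[30,30,20] → X
    (5,8)@(11, 17): e=[-14,18,76] → .
    (2,9)@(5, 19): e=[54,22,4] → X
    (5,9)@(11, 19): e=[-12,4,88] → .
    (1,11)@(3, 23): e=[80,0,0] → X  [on edge]
  covered (13 px):
    . . . . . . . .
    . . . . . . . .
    . . . . . . . .
    . . . . . . . .
    . . . . X . . .
    . . . . X . . .
    . . . . X . . .
    . . . X X . . .
    . . . X X . . .
    . . X X X . . .
    . . X X . . . .
    . X . . . . . .
T2:
  2·area = 25  (B↔C swapped to make it positive)
  edge (14, 16)→(0, 21): d=(-14,5) inclusive
  edge (0, 21)→(9, 16): d=(9,-5) inclusive
  edge (9, 16)→(14, 16): d=(5,0) inclusive
    (4,8)@(9, 17): e=[11,9,5] → X
    (5,8)@(11, 17): e=[1,19,5] → X
    (6,8)@(13, 17): e=[-9,29,5] → .
    (2,9)@(5, 19): e=[3,7,15] → X
    (3,9)@(7, 19): e=[-7,17,15] → .
    (4,9)@(9, 19): e=[-17,27,15] → .
    (5,9)@(11, 19): e=[-27,37,15] → .
    (2,10)@(5, 21): e=[-25,25,25] → .
  covered (3 px):
    . . . . . . . .
    . . . . . . . .
    . . . . . . . .
    . . . . . . . .
    . . . . . . . .
    . . . . . . . .
    . . . . . . . .
    . . . . . . . .
    . . . . X X . .
    . . X . . . . .
    . . . . . . . .
    . . . . . . . .
T3:
  2·area = 74  (B↔C swapped to make it positive)
  edge (6, 20)→(12, 12): d=(6,-8) inclusive
  edge (12, 12)→(13, 23): d=(1,11) inclusive
  edge (13, 23)→(6, 20): d=(-7,-3) inclusive
    (5,0)@(11, 1): e=[-74,0,148] → .  [on edge]
    (5,7)@(11, 15): e=[10,14,50] → X
    (6,7)@(13, 15): e=[26,-8,56] → .
    (4,8)@(9, 17): e=[6,38,30] → X
    (6,8)@(13, 17): e=[38,-6,42] → .
    (3,9)@(7, 19): e=[2,62,10] → X
    (6,9)@(13, 19): e=[50,-4,28] → .
    (3,10)@(7, 21): e=[14,64,-4] → .
    (4,10)@(9, 21): e=[30,42,2] → X
    (6,10)@(13, 21): e=[62,-2,14] → .
    (4,11)@(9, 23): e=[42,44,-12] → .
    (5,11)@(11, 23): e=[58,22,-6] → .
    (6,11)@(13, 23): e=[74,0,0] → X  [on edge]
  covered (9 px):
    . . . . . . . .
    . . . . . . . .
    . . . . . . . .
    . . . . . . . .
    . . . . . . . .
    . . . . . . . .
    . . . . . . . .
    . . . . . X . .
    . . . . X X . .
    . . . X X X . .
    . . . . X X . .
    . . . . . . X .
T4:
  2·area = 36
  edge (12, 14)→(8, 15): d=(-4,1) inclusive
  edge (8, 15)→(16, 4): d=(8,-11) inclusive
  edge (16, 4)→(12, 14): d=(-4,10) inclusive
    (6,4)@(13, 9): e=[19,7,10] → X
    (7,4)@(15, 9): e=[17,29,-10] → .
    (5,5)@(11, 11): e=[13,1,22] → X
    (7,5)@(15, 11): e=[9,45,-18] → .
    (5,6)@(11, 13): e=[5,17,14] → X
    (6,6)@(13, 13): e=[3,39,-6] → .
    (5,7)@(11, 15): e=[-3,33,6] → .
  covered (4 px):
    . . . . . . . .
    . . . . . . . .
    . . . . . . . .
    . . . . . . . .
    . . . . . . X .
    . . . . . X X .
    . . . . . X . .
    . . . . . . . .
    . . . . . . . .
    . . . . . . . .
    . . . . . . . .
    . . . . . . . .

Result: 41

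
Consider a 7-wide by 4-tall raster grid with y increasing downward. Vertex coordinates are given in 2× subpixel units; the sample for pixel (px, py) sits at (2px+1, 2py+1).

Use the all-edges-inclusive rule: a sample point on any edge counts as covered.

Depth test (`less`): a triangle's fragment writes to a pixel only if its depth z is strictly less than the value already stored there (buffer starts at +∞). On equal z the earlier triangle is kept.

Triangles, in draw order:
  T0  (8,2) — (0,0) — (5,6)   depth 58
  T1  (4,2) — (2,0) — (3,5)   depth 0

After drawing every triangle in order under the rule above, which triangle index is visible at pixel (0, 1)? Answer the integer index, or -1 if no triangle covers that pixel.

T0:
  2·area = 38  (B↔C swapped to make it positive)
  edge (8, 2)→(5, 6): d=(-3,4) inclusive
  edge (5, 6)→(0, 0): d=(-5,-6) inclusive
  edge (0, 0)→(8, 2): d=(8,2) inclusive
    (0,0)@(1, 1): e=[31,1,6] → X
    (1,0)@(3, 1): e=[23,13,2] → X
    (2,0)@(5, 1): e=[15,25,-2] → .
    (0,1)@(1, 3): e=[25,-9,22] → .
    (1,1)@(3, 3): e=[17,3,18] → X
    (2,1)@(5, 3): e=[9,15,14] → X
    (3,1)@(7, 3): e=[1,27,10] → X
    (4,1)@(9, 3): e=[-7,39,6] → .
    (1,2)@(3, 5): e=[11,-7,34] → .
    (2,2)@(5, 5): e=[3,5,30] → X
    (3,2)@(7, 5): e=[-5,17,26] → .
    (2,3)@(5, 7): e=[-3,-5,46] → .
  covered (6 px):
    X X . . . . .
    . X X X . . .
    . . X . . . .
    . . . . . . .
T1:
  2·area = 8  (B↔C swapped to make it positive)
  edge (4, 2)→(3, 5): d=(-1,3) inclusive
  edge (3, 5)→(2, 0): d=(-1,-5) inclusive
  edge (2, 0)→(4, 2): d=(2,2) inclusive
    (1,0)@(3, 1): e=[4,4,0] → X  [on edge]
    (2,0)@(5, 1): e=[-2,14,-4] → .
    (1,1)@(3, 3): e=[2,2,4] → X
    (2,1)@(5, 3): e=[-4,12,0] → .  [on edge]
    (1,2)@(3, 5): e=[0,0,8] → X  [on edge]
    (2,2)@(5, 5): e=[-6,10,4] → .
    (3,2)@(7, 5): e=[-12,20,0] → .  [on edge]
    (1,3)@(3, 7): e=[-2,-2,12] → .
    (4,3)@(9, 7): e=[-20,28,0] → .  [on edge]
  covered (3 px):
    . X . . . . .
    . X . . . . .
    . X . . . . .
    . . . . . . .

Z-buffer (winner per pixel, '.' = empty):
  0 1 . . . . .
  . 1 0 0 . . .
  . 1 0 . . . .
  . . . . . . .

Final: -1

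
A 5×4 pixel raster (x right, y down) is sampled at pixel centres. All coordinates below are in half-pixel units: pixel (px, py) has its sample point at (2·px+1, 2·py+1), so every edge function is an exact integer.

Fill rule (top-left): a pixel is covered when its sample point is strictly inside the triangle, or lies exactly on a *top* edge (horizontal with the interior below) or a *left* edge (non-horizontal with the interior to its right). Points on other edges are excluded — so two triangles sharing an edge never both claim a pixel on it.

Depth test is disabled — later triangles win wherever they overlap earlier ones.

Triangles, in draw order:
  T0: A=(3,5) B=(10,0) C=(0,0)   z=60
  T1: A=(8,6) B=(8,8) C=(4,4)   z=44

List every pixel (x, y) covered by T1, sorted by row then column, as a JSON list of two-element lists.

T0:
  2·area = 50  (B↔C swapped to make it positive)
  edge (3, 5)→(0, 0): d=(-3,-5) top-left  bias=+0
  edge (0, 0)→(10, 0): d=(10,0) top-left  bias=+0
  edge (10, 0)→(3, 5): d=(-7,5) right/bottom  bias=-1
    (0,0)@(1, 1): e=[2,10,38] → #
    (1,0)@(3, 1): e=[12,10,28] → #
    (2,0)@(5, 1): e=[22,10,18] → #
    (3,0)@(7, 1): e=[32,10,8] → #
    (4,0)@(9, 1): e=[42,10,-2] → ·
    (0,1)@(1, 3): e=[-4,30,24] → ·
    (1,1)@(3, 3): e=[6,30,14] → #
    (3,1)@(7, 3): e=[26,30,-6] → ·
    (1,2)@(3, 5): e=[0,50,0] → ·  [on edge]
    (2,2)@(5, 5): e=[10,50,-10] → ·
  covered (6 px):
    # # # # ·
    · # # · ·
    · · · · ·
    · · · · ·
T1:
  2·area = 8
  edge (8, 6)→(8, 8): d=(0,2) right/bottom  bias=-1
  edge (8, 8)→(4, 4): d=(-4,-4) top-left  bias=+0
  edge (4, 4)→(8, 6): d=(4,2) right/bottom  bias=-1
    (0,0)@(1, 1): e=[14,0,-6] → ·  [on edge]
    (1,1)@(3, 3): e=[10,0,-2] → ·  [on edge]
    (2,2)@(5, 5): e=[6,0,2] → #  [on edge]
    (3,2)@(7, 5): e=[2,8,-2] → ·
    (2,3)@(5, 7): e=[6,-8,10] → ·
    (3,3)@(7, 7): e=[2,0,6] → #  [on edge]
    (4,3)@(9, 7): e=[-2,8,2] → ·
  covered (2 px):
    · · · · ·
    · · · · ·
    · · # · ·
    · · · # ·

Result: [[2,2],[3,3]]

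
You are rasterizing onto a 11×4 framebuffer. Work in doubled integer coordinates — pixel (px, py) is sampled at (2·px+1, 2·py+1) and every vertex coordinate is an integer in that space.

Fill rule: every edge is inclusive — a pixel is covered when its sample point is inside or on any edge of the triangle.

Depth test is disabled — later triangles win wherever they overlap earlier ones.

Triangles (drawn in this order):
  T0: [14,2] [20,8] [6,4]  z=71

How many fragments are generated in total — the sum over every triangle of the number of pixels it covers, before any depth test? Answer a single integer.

T0:
  2·area = 60
  edge (14, 2)→(20, 8): d=(6,6) inclusive
  edge (20, 8)→(6, 4): d=(-14,-4) inclusive
  edge (6, 4)→(14, 2): d=(8,-2) inclusive
    (6,0)@(13, 1): e=[0,70,-10] → ·  [on edge]
    (5,1)@(11, 3): e=[24,34,2] → █
    (6,1)@(13, 3): e=[12,42,6] → █
    (7,1)@(15, 3): e=[0,50,10] → █  [on edge]
    (8,1)@(17, 3): e=[-12,58,14] → ·
    (5,2)@(11, 5): e=[36,6,18] → █
    (8,2)@(17, 5): e=[0,30,30] → █  [on edge]
    (9,2)@(19, 5): e=[-12,38,34] → ·
    (5,3)@(11, 7): e=[48,-22,34] → ·
    (6,3)@(13, 7): e=[36,-14,38] → ·
    (7,3)@(15, 7): e=[24,-6,42] → ·
    (8,3)@(17, 7): e=[12,2,46] → █
    (9,3)@(19, 7): e=[0,10,50] → █  [on edge]
  covered (9 px):
    · · · · · · · · · · ·
    · · · · · █ █ █ · · ·
    · · · · · █ █ █ █ · ·
    · · · · · · · · █ █ ·

Final: 9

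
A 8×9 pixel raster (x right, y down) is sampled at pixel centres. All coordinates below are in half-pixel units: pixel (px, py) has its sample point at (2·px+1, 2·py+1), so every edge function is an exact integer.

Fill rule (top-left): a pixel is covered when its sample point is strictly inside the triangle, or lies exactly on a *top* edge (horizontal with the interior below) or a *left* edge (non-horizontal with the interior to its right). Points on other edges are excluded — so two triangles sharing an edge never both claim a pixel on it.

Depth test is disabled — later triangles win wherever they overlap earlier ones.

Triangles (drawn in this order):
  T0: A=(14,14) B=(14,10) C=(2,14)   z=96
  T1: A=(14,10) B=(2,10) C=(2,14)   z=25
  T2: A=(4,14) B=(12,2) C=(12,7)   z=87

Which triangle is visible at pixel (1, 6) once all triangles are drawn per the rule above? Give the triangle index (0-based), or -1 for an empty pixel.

T0:
  2·area = 48  (B↔C swapped to make it positive)
  edge (14, 14)→(2, 14): d=(-12,0) right/bottom  bias=-1
  edge (2, 14)→(14, 10): d=(12,-4) top-left  bias=+0
  edge (14, 10)→(14, 14): d=(0,4) right/bottom  bias=-1
    (5,5)@(11, 11): e=[36,0,12] → #  [on edge]
    (6,5)@(13, 11): e=[36,8,4] → #
    (7,5)@(15, 11): e=[36,16,-4] → ·
    (2,6)@(5, 13): e=[12,0,36] → #  [on edge]
    (3,6)@(7, 13): e=[12,8,28] → #
    (4,6)@(9, 13): e=[12,16,20] → #
    (7,6)@(15, 13): e=[12,40,-4] → ·
    (2,7)@(5, 15): e=[-12,24,36] → ·
    (3,7)@(7, 15): e=[-12,32,28] → ·
    (4,7)@(9, 15): e=[-12,40,20] → ·
    (5,7)@(11, 15): e=[-12,48,12] → ·
    (6,7)@(13, 15): e=[-12,56,4] → ·
  covered (7 px):
    · · · · · · · ·
    · · · · · · · ·
    · · · · · · · ·
    · · · · · · · ·
    · · · · · · · ·
    · · · · · # # ·
    · · # # # # # ·
    · · · · · · · ·
    · · · · · · · ·
T1:
  2·area = 48  (B↔C swapped to make it positive)
  edge (14, 10)→(2, 14): d=(-12,4) right/bottom  bias=-1
  edge (2, 14)→(2, 10): d=(0,-4) top-left  bias=+0
  edge (2, 10)→(14, 10): d=(12,0) top-left  bias=+0
    (1,5)@(3, 11): e=[32,4,12] → #
    (2,5)@(5, 11): e=[24,12,12] → #
    (3,5)@(7, 11): e=[16,20,12] → #
    (4,5)@(9, 11): e=[8,28,12] → #
    (5,5)@(11, 11): e=[0,36,12] → ·  [on edge]
    (1,6)@(3, 13): e=[8,4,36] → #
    (2,6)@(5, 13): e=[0,12,36] → ·  [on edge]
    (3,6)@(7, 13): e=[-8,20,36] → ·
    (4,6)@(9, 13): e=[-16,28,36] → ·
    (1,7)@(3, 15): e=[-16,4,60] → ·
  covered (5 px):
    · · · · · · · ·
    · · · · · · · ·
    · · · · · · · ·
    · · · · · · · ·
    · · · · · · · ·
    · # # # # · · ·
    · # · · · · · ·
    · · · · · · · ·
    · · · · · · · ·
T2:
  2·area = 40
  edge (4, 14)→(12, 2): d=(8,-12) top-left  bias=+0
  edge (12, 2)→(12, 7): d=(0,5) right/bottom  bias=-1
  edge (12, 7)→(4, 14): d=(-8,7) right/bottom  bias=-1
    (5,2)@(11, 5): e=[12,5,23] → #
    (6,2)@(13, 5): e=[36,-5,9] → ·
    (4,3)@(9, 7): e=[4,15,21] → #
    (6,3)@(13, 7): e=[52,-5,-7] → ·
    (4,4)@(9, 9): e=[20,15,5] → #
    (5,4)@(11, 9): e=[44,5,-9] → ·
    (3,5)@(7, 11): e=[12,25,3] → #
    (4,5)@(9, 11): e=[36,15,-11] → ·
    (2,6)@(5, 13): e=[4,35,1] → #
    (3,6)@(7, 13): e=[28,25,-13] → ·
    (2,7)@(5, 15): e=[20,35,-15] → ·
  covered (6 px):
    · · · · · · · ·
    · · · · · · · ·
    · · · · · # · ·
    · · · · # # · ·
    · · · · # · · ·
    · · · # · · · ·
    · · # · · · · ·
    · · · · · · · ·
    · · · · · · · ·

Z-buffer (winner per pixel, '.' = empty):
  . . . . . . . .
  . . . . . . . .
  . . . . . 2 . .
  . . . . 2 2 . .
  . . . . 2 . . .
  . 1 1 2 1 0 0 .
  . 1 2 0 0 0 0 .
  . . . . . . . .
  . . . . . . . .

Final: 1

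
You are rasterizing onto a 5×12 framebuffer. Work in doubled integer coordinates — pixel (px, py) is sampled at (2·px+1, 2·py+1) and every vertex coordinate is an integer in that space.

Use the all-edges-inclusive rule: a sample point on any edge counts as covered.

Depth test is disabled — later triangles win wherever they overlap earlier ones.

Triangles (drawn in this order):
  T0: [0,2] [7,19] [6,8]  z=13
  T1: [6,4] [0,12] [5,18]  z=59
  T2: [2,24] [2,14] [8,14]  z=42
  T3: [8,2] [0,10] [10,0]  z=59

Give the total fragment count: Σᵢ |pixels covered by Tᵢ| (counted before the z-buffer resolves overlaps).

T0:
  2·area = 60  (B↔C swapped to make it positive)
  edge (0, 2)→(6, 8): d=(6,6) inclusive
  edge (6, 8)→(7, 19): d=(1,11) inclusive
  edge (7, 19)→(0, 2): d=(-7,-17) inclusive
    (0,1)@(1, 3): e=[0,50,10] → X  [on edge]
    (1,1)@(3, 3): e=[-12,28,44] → .
    (0,2)@(1, 5): e=[12,52,-4] → .
    (1,2)@(3, 5): e=[0,30,30] → X  [on edge]
    (2,2)@(5, 5): e=[-12,8,64] → .
    (1,3)@(3, 7): e=[12,32,16] → X
    (2,3)@(5, 7): e=[0,10,50] → X  [on edge]
    (3,3)@(7, 7): e=[-12,-12,84] → .
    (1,4)@(3, 9): e=[24,34,2] → X
    (3,4)@(7, 9): e=[0,-10,70] → .  [on edge]
    (1,5)@(3, 11): e=[36,36,-12] → .
    (2,5)@(5, 11): e=[24,14,22] → X
    (4,5)@(9, 11): e=[0,-30,90] → .  [on edge]
    (3,9)@(7, 19): e=[60,0,0] → X  [on edge]
  covered (9 px):
    . . . . .
    X . . . .
    . X . . .
    . X X . .
    . X X . .
    . . X . .
    . . X . .
    . . . . .
    . . . . .
    . . . X .
    . . . . .
    . . . . .
T1:
  2·area = 76  (B↔C swapped to make it positive)
  edge (6, 4)→(5, 18): d=(-1,14) inclusive
  edge (5, 18)→(0, 12): d=(-5,-6) inclusive
  edge (0, 12)→(6, 4): d=(6,-8) inclusive
    (2,3)@(5, 7): e=[11,55,10] → X
    (3,3)@(7, 7): e=[-17,67,26] → .
    (1,4)@(3, 9): e=[37,33,6] → X
    (3,4)@(7, 9): e=[-19,57,38] → .
    (0,5)@(1, 11): e=[63,11,2] → X
    (3,5)@(7, 11): e=[-21,47,50] → .
    (0,6)@(1, 13): e=[61,1,14] → X
    (3,6)@(7, 13): e=[-23,37,62] → .
    (0,7)@(1, 15): e=[59,-9,26] → .
    (1,7)@(3, 15): e=[31,3,42] → X
    (3,7)@(7, 15): e=[-25,27,74] → .
    (1,8)@(3, 17): e=[29,-7,54] → .
  covered (12 px):
    . . . . .
    . . . . .
    . . . . .
    . . X . .
    . X X . .
    X X X . .
    X X X . .
    . X X . .
    . . X . .
    . . . . .
    . . . . .
    . . . . .
T2:
  2·area = 60
  edge (2, 24)→(2, 14): d=(0,-10) inclusive
  edge (2, 14)→(8, 14): d=(6,0) inclusive
  edge (8, 14)→(2, 24): d=(-6,10) inclusive
    (1,7)@(3, 15): e=[10,6,44] → X
    (2,7)@(5, 15): e=[30,6,24] → X
    (3,7)@(7, 15): e=[50,6,4] → X
    (4,7)@(9, 15): e=[70,6,-16] → .
    (1,8)@(3, 17): e=[10,18,32] → X
    (3,8)@(7, 17): e=[50,18,-8] → .
    (1,9)@(3, 19): e=[10,30,20] → X
    (2,9)@(5, 19): e=[30,30,0] → X  [on edge]
    (3,9)@(7, 19): e=[50,30,-20] → .
    (1,10)@(3, 21): e=[10,42,8] → X
    (2,10)@(5, 21): e=[30,42,-12] → .
    (1,11)@(3, 23): e=[10,54,-4] → .
  covered (8 px):
    . . . . .
    . . . . .
    . . . . .
    . . . . .
    . . . . .
    . . . . .
    . . . . .
    . X X X .
    . X X . .
    . X X . .
    . X . . .
    . . . . .
T3:
  degenerate (2·area = 0) — covers nothing

Result: 29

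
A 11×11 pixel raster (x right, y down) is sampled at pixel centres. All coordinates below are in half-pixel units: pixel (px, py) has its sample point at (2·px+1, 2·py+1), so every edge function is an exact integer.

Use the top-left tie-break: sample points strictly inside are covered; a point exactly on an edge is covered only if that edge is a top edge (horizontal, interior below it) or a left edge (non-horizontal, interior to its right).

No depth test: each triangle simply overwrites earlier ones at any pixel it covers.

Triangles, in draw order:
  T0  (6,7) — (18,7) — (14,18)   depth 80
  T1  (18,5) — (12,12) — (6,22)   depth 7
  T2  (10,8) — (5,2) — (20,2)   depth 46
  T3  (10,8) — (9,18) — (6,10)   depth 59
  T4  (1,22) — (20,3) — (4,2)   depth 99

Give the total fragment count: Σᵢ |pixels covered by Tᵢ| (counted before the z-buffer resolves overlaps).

T0:
  2·area = 132
  edge (6, 7)→(18, 7): d=(12,0) top-left  bias=+0
  edge (18, 7)→(14, 18): d=(-4,11) right/bottom  bias=-1
  edge (14, 18)→(6, 7): d=(-8,-11) top-left  bias=+0
    (0,3)@(1, 7): e=[0,187,-55] → .  [on edge]
    (1,3)@(3, 7): e=[0,165,-33] → .  [on edge]
    (2,3)@(5, 7): e=[0,143,-11] → .  [on edge]
    (3,3)@(7, 7): e=[0,121,11] → X  [on edge]
    (4,3)@(9, 7): e=[0,99,33] → X  [on edge]
    (5,3)@(11, 7): e=[0,77,55] → X  [on edge]
    (6,3)@(13, 7): e=[0,55,77] → X  [on edge]
    (7,3)@(15, 7): e=[0,33,99] → X  [on edge]
    (8,3)@(17, 7): e=[0,11,121] → X  [on edge]
    (9,3)@(19, 7): e=[0,-11,143] → .  [on edge]
    (10,3)@(21, 7): e=[0,-33,165] → .  [on edge]
    (3,4)@(7, 9): e=[24,113,-5] → .
  covered (20 px):
    . . . . . . . . . . .
    . . . . . . . . . . .
    . . . . . . . . . . .
    . . . X X X X X X . .
    . . . . X X X X X . .
    . . . . X X X X . . .
    . . . . . X X X . . .
    . . . . . . X X . . .
    . . . . . . . . . . .
    . . . . . . . . . . .
    . . . . . . . . . . .
T1:
  2·area = 18  (B↔C swapped to make it positive)
  edge (18, 5)→(6, 22): d=(-12,17) right/bottom  bias=-1
  edge (6, 22)→(12, 12): d=(6,-10) top-left  bias=+0
  edge (12, 12)→(18, 5): d=(6,-7) top-left  bias=+0
    (7,3)@(15, 7): e=[27,0,-9] → .  [on edge]
    (7,4)@(15, 9): e=[3,12,3] → X
    (8,4)@(17, 9): e=[-31,32,17] → .
    (6,5)@(13, 11): e=[13,4,1] → X
    (7,5)@(15, 11): e=[-21,24,15] → .
    (6,6)@(13, 13): e=[-11,16,13] → .
    (4,8)@(9, 17): e=[9,0,9] → X  [on edge]
    (5,8)@(11, 17): e=[-25,20,23] → .
    (4,9)@(9, 19): e=[-15,12,21] → .
  covered (3 px):
    . . . . . . . . . . .
    . . . . . . . . . . .
    . . . . . . . . . . .
    . . . . . . . . . . .
    . . . . . . . X . . .
    . . . . . . X . . . .
    . . . . . . . . . . .
    . . . . . . . . . . .
    . . . . X . . . . . .
    . . . . . . . . . . .
    . . . . . . . . . . .
T2:
  2·area = 90
  edge (10, 8)→(5, 2): d=(-5,-6) top-left  bias=+0
  edge (5, 2)→(20, 2): d=(15,0) top-left  bias=+0
  edge (20, 2)→(10, 8): d=(-10,6) right/bottom  bias=-1
    (3,1)@(7, 3): e=[7,15,68] → X
    (4,1)@(9, 3): e=[19,15,56] → X
    (5,1)@(11, 3): e=[31,15,44] → X
    (6,1)@(13, 3): e=[43,15,32] → X
    (7,1)@(15, 3): e=[55,15,20] → X
    (8,1)@(17, 3): e=[67,15,8] → X
    (9,1)@(19, 3): e=[79,15,-4] → .
    (3,2)@(7, 5): e=[-3,45,48] → .
    (4,2)@(9, 5): e=[9,45,36] → X
    (7,2)@(15, 5): e=[45,45,0] → .  [on edge]
    (8,2)@(17, 5): e=[57,45,-12] → .
    (4,3)@(9, 7): e=[-1,75,16] → .
    (2,5)@(5, 11): e=[-45,135,0] → .  [on edge]
  covered (10 px):
    . . . . . . . . . . .
    . . . X X X X X X . .
    . . . . X X X . . . .
    . . . . . X . . . . .
    . . . . . . . . . . .
    . . . . . . . . . . .
    . . . . . . . . . . .
    . . . . . . . . . . .
    . . . . . . . . . . .
    . . . . . . . . . . .
    . . . . . . . . . . .
T3:
  2·area = 38
  edge (10, 8)→(9, 18): d=(-1,10) right/bottom  bias=-1
  edge (9, 18)→(6, 10): d=(-3,-8) top-left  bias=+0
  edge (6, 10)→(10, 8): d=(4,-2) top-left  bias=+0
    (4,4)@(9, 9): e=[9,27,2] → X
    (5,4)@(11, 9): e=[-11,43,6] → .
    (3,5)@(7, 11): e=[27,5,6] → X
    (5,5)@(11, 11): e=[-13,37,14] → .
    (3,6)@(7, 13): e=[25,-1,14] → .
    (4,6)@(9, 13): e=[5,15,18] → X
    (5,6)@(11, 13): e=[-15,31,22] → .
    (4,7)@(9, 15): e=[3,9,26] → X
    (5,7)@(11, 15): e=[-17,25,30] → .
    (4,8)@(9, 17): e=[1,3,34] → X
    (5,8)@(11, 17): e=[-19,19,38] → .
    (4,9)@(9, 19): e=[-1,-3,42] → .
  covered (6 px):
    . . . . . . . . . . .
    . . . . . . . . . . .
    . . . . . . . . . . .
    . . . . . . . . . . .
    . . . . X . . . . . .
    . . . X X . . . . . .
    . . . . X . . . . . .
    . . . . X . . . . . .
    . . . . X . . . . . .
    . . . . . . . . . . .
    . . . . . . . . . . .
T4:
  2·area = 323  (B↔C swapped to make it positive)
  edge (1, 22)→(4, 2): d=(3,-20) top-left  bias=+0
  edge (4, 2)→(20, 3): d=(16,1) right/bottom  bias=-1
  edge (20, 3)→(1, 22): d=(-19,19) right/bottom  bias=-1
    (2,1)@(5, 3): e=[23,15,285] → X
    (3,1)@(7, 3): e=[63,13,247] → X
    (4,1)@(9, 3): e=[103,11,209] → X
    (5,1)@(11, 3): e=[143,9,171] → X
    (6,1)@(13, 3): e=[183,7,133] → X
    (7,1)@(15, 3): e=[223,5,95] → X
    (8,1)@(17, 3): e=[263,3,57] → X
    (9,1)@(19, 3): e=[303,1,19] → X
    (10,1)@(21, 3): e=[343,-1,-19] → .
    (2,2)@(5, 5): e=[29,47,247] → X
    (9,2)@(19, 5): e=[309,33,-19] → .
    (2,3)@(5, 7): e=[35,79,209] → X
  covered (42 px):
    . . . . . . . . . . .
    . . X X X X X X X X .
    . . X X X X X X X . .
    . . X X X X X X . . .
    . X X X X X X . . . .
    . X X X X X . . . . .
    . X X X X . . . . . .
    . X X X . . . . . . .
    . X X . . . . . . . .
    . X . . . . . . . . .
    . . . . . . . . . . .

Final: 81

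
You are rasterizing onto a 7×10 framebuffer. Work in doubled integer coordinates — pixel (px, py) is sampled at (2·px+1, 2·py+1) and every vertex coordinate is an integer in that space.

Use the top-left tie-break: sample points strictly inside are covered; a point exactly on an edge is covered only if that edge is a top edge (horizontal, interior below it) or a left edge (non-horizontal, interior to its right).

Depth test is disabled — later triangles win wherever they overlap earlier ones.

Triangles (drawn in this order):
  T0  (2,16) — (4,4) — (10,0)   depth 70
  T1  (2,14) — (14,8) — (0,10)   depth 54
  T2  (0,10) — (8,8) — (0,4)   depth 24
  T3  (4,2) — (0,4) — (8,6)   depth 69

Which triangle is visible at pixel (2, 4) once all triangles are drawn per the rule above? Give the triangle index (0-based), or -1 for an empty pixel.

T0:
  2·area = 64
  edge (2, 16)→(4, 4): d=(2,-12) top-left  bias=+0
  edge (4, 4)→(10, 0): d=(6,-4) top-left  bias=+0
  edge (10, 0)→(2, 16): d=(-8,16) right/bottom  bias=-1
    (4,0)@(9, 1): e=[54,2,8] → #
    (5,0)@(11, 1): e=[78,10,-24] → ·
    (3,1)@(7, 3): e=[34,6,24] → #
    (4,1)@(9, 3): e=[58,14,-8] → ·
    (2,2)@(5, 5): e=[14,10,40] → #
    (4,2)@(9, 5): e=[62,26,-24] → ·
    (2,3)@(5, 7): e=[18,22,24] → #
    (3,3)@(7, 7): e=[42,30,-8] → ·
    (2,4)@(5, 9): e=[22,34,8] → #
    (3,4)@(7, 9): e=[46,42,-24] → ·
    (1,5)@(3, 11): e=[2,38,24] → #
    (2,5)@(5, 11): e=[26,46,-8] → ·
  covered (8 px):
    · · · · # · ·
    · · · # · · ·
    · · # # · · ·
    · · # · · · ·
    · · # · · · ·
    · # · · · · ·
    · # · · · · ·
    · · · · · · ·
    · · · · · · ·
    · · · · · · ·
T1:
  2·area = 60  (B↔C swapped to make it positive)
  edge (2, 14)→(0, 10): d=(-2,-4) top-left  bias=+0
  edge (0, 10)→(14, 8): d=(14,-2) top-left  bias=+0
  edge (14, 8)→(2, 14): d=(-12,6) right/bottom  bias=-1
    (3,4)@(7, 9): e=[30,0,30] → #  [on edge]
    (4,4)@(9, 9): e=[38,4,18] → #
    (5,4)@(11, 9): e=[46,8,6] → #
    (6,4)@(13, 9): e=[54,12,-6] → ·
    (0,5)@(1, 11): e=[2,16,42] → #
    (1,5)@(3, 11): e=[10,20,30] → #
    (2,5)@(5, 11): e=[18,24,18] → #
    (4,5)@(9, 11): e=[34,32,-6] → ·
    (5,5)@(11, 11): e=[42,36,-18] → ·
    (0,6)@(1, 13): e=[-2,44,18] → ·
    (1,6)@(3, 13): e=[6,48,6] → #
    (2,6)@(5, 13): e=[14,52,-6] → ·
  covered (8 px):
    · · · · · · ·
    · · · · · · ·
    · · · · · · ·
    · · · · · · ·
    · · · # # # ·
    # # # # · · ·
    · # · · · · ·
    · · · · · · ·
    · · · · · · ·
    · · · · · · ·
T2:
  2·area = 48  (B↔C swapped to make it positive)
  edge (0, 10)→(0, 4): d=(0,-6) top-left  bias=+0
  edge (0, 4)→(8, 8): d=(8,4) right/bottom  bias=-1
  edge (8, 8)→(0, 10): d=(-8,2) right/bottom  bias=-1
    (0,2)@(1, 5): e=[6,4,38] → #
    (1,2)@(3, 5): e=[18,-4,34] → ·
    (0,3)@(1, 7): e=[6,20,22] → #
    (1,3)@(3, 7): e=[18,12,18] → #
    (2,3)@(5, 7): e=[30,4,14] → #
    (3,3)@(7, 7): e=[42,-4,10] → ·
    (0,4)@(1, 9): e=[6,36,6] → #
    (2,4)@(5, 9): e=[30,20,-2] → ·
    (0,5)@(1, 11): e=[6,52,-10] → ·
    (1,5)@(3, 11): e=[18,44,-14] → ·
  covered (6 px):
    · · · · · · ·
    · · · · · · ·
    # · · · · · ·
    # # # · · · ·
    # # · · · · ·
    · · · · · · ·
    · · · · · · ·
    · · · · · · ·
    · · · · · · ·
    · · · · · · ·
T3:
  2·area = 24  (B↔C swapped to make it positive)
  edge (4, 2)→(8, 6): d=(4,4) right/bottom  bias=-1
  edge (8, 6)→(0, 4): d=(-8,-2) top-left  bias=+0
  edge (0, 4)→(4, 2): d=(4,-2) top-left  bias=+0
    (1,0)@(3, 1): e=[0,30,-6] → ·  [on edge]
    (1,1)@(3, 3): e=[8,14,2] → #
    (2,1)@(5, 3): e=[0,18,6] → ·  [on edge]
    (1,2)@(3, 5): e=[16,-2,10] → ·
    (2,2)@(5, 5): e=[8,2,14] → #
    (3,2)@(7, 5): e=[0,6,18] → ·  [on edge]
    (2,3)@(5, 7): e=[16,-14,22] → ·
    (4,3)@(9, 7): e=[0,-6,30] → ·  [on edge]
    (5,4)@(11, 9): e=[0,-18,42] → ·  [on edge]
    (6,5)@(13, 11): e=[0,-30,54] → ·  [on edge]
  covered (2 px):
    · · · · · · ·
    · # · · · · ·
    · · # · · · ·
    · · · · · · ·
    · · · · · · ·
    · · · · · · ·
    · · · · · · ·
    · · · · · · ·
    · · · · · · ·
    · · · · · · ·

Z-buffer (winner per pixel, '.' = empty):
  . . . . 0 . .
  . 3 . 0 . . .
  2 . 3 0 . . .
  2 2 2 . . . .
  2 2 0 1 1 1 .
  1 1 1 1 . . .
  . 1 . . . . .
  . . . . . . .
  . . . . . . .
  . . . . . . .

Result: 0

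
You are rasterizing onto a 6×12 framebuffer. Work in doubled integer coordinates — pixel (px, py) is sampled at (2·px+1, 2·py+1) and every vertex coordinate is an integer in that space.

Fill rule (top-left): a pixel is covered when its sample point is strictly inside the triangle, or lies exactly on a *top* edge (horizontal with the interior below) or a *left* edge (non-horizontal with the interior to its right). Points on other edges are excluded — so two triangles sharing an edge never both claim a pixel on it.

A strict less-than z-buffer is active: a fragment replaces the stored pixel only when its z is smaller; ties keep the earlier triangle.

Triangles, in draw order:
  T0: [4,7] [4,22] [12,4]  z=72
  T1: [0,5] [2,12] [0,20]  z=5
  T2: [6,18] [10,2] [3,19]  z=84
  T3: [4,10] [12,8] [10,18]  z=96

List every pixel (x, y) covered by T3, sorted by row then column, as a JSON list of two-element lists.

T0:
  2·area = 120  (B↔C swapped to make it positive)
  edge (4, 7)→(12, 4): d=(8,-3) top-left  bias=+0
  edge (12, 4)→(4, 22): d=(-8,18) right/bottom  bias=-1
  edge (4, 22)→(4, 7): d=(0,-15) top-left  bias=+0
    (5,2)@(11, 5): e=[5,10,105] → #
    (2,3)@(5, 7): e=[3,102,15] → #
    (3,3)@(7, 7): e=[9,66,45] → #
    (4,3)@(9, 7): e=[15,30,75] → #
    (5,3)@(11, 7): e=[21,-6,105] → ·
    (2,4)@(5, 9): e=[19,86,15] → #
    (5,4)@(11, 9): e=[37,-22,105] → ·
    (2,5)@(5, 11): e=[35,70,15] → #
    (4,5)@(9, 11): e=[47,-2,75] → ·
    (2,6)@(5, 13): e=[51,54,15] → #
    (4,6)@(9, 13): e=[63,-18,75] → ·
    (2,7)@(5, 15): e=[67,38,15] → #
  covered (15 px):
    · · · · · ·
    · · · · · ·
    · · · · · #
    · · # # # ·
    · · # # # ·
    · · # # · ·
    · · # # · ·
    · · # # · ·
    · · # · · ·
    · · # · · ·
    · · · · · ·
    · · · · · ·
T1:
  2·area = 30
  edge (0, 5)→(2, 12): d=(2,7) right/bottom  bias=-1
  edge (2, 12)→(0, 20): d=(-2,8) right/bottom  bias=-1
  edge (0, 20)→(0, 5): d=(0,-15) top-left  bias=+0
    (0,4)@(1, 9): e=[1,14,15] → #
    (1,4)@(3, 9): e=[-13,-2,45] → ·
    (0,5)@(1, 11): e=[5,10,15] → #
    (1,5)@(3, 11): e=[-9,-6,45] → ·
    (0,6)@(1, 13): e=[9,6,15] → #
    (1,6)@(3, 13): e=[-5,-10,45] → ·
    (0,7)@(1, 15): e=[13,2,15] → #
    (1,7)@(3, 15): e=[-1,-14,45] → ·
    (0,8)@(1, 17): e=[17,-2,15] → ·
  covered (4 px):
    · · · · · ·
    · · · · · ·
    · · · · · ·
    · · · · · ·
    # · · · · ·
    # · · · · ·
    # · · · · ·
    # · · · · ·
    · · · · · ·
    · · · · · ·
    · · · · · ·
    · · · · · ·
T2:
  2·area = 44  (B↔C swapped to make it positive)
  edge (6, 18)→(3, 19): d=(-3,1) right/bottom  bias=-1
  edge (3, 19)→(10, 2): d=(7,-17) top-left  bias=+0
  edge (10, 2)→(6, 18): d=(-4,16) right/bottom  bias=-1
    (4,2)@(9, 5): e=[36,4,4] → #
    (5,2)@(11, 5): e=[34,38,-28] → ·
    (4,3)@(9, 7): e=[30,18,-4] → ·
    (3,5)@(7, 11): e=[20,12,12] → #
    (4,5)@(9, 11): e=[18,46,-20] → ·
    (3,6)@(7, 13): e=[14,26,4] → #
    (4,6)@(9, 13): e=[12,60,-28] → ·
    (2,7)@(5, 15): e=[10,6,28] → #
    (3,7)@(7, 15): e=[8,40,-4] → ·
    (2,8)@(5, 17): e=[4,20,20] → #
    (3,8)@(7, 17): e=[2,54,-12] → ·
    (4,8)@(9, 17): e=[0,88,-44] → ·  [on edge]
    (1,9)@(3, 19): e=[0,0,44] → ·  [on edge]
  covered (5 px):
    · · · · · ·
    · · · · · ·
    · · · · # ·
    · · · · · ·
    · · · · · ·
    · · · # · ·
    · · · # · ·
    · · # · · ·
    · · # · · ·
    · · · · · ·
    · · · · · ·
    · · · · · ·
T3:
  2·area = 76
  edge (4, 10)→(12, 8): d=(8,-2) top-left  bias=+0
  edge (12, 8)→(10, 18): d=(-2,10) right/bottom  bias=-1
  edge (10, 18)→(4, 10): d=(-6,-8) top-left  bias=+0
    (4,4)@(9, 9): e=[2,28,46] → #
    (5,4)@(11, 9): e=[6,8,62] → #
    (2,5)@(5, 11): e=[10,64,2] → #
    (3,5)@(7, 11): e=[14,44,18] → #
    (2,6)@(5, 13): e=[26,60,-10] → ·
    (3,6)@(7, 13): e=[30,40,6] → #
    (5,6)@(11, 13): e=[38,0,38] → ·  [on edge]
    (3,7)@(7, 15): e=[46,36,-6] → ·
    (4,7)@(9, 15): e=[50,16,10] → #
    (5,7)@(11, 15): e=[54,-4,26] → ·
    (4,8)@(9, 17): e=[66,12,-2] → ·
    (4,11)@(9, 23): e=[114,0,-38] → ·  [on edge]
  covered (9 px):
    · · · · · ·
    · · · · · ·
    · · · · · ·
    · · · · · ·
    · · · · # #
    · · # # # #
    · · · # # ·
    · · · · # ·
    · · · · · ·
    · · · · · ·
    · · · · · ·
    · · · · · ·

Answer: [[4,4],[5,4],[2,5],[3,5],[4,5],[5,5],[3,6],[4,6],[4,7]]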